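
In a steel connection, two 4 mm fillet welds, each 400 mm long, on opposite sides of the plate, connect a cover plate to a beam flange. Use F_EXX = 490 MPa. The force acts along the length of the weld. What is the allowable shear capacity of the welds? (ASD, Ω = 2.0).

Effective throat t_e = 0.707 × 4 = 2.828 mm.
Total length L = 800 mm; A_we = 2.828 × 800 = 2262 mm².
F_nw = 0.6 F_EXX = 0.6 × 490 = 294 MPa.
R_n = 294 × 2262 × 10⁻³ = 665.1 kN; R_n/Ω = 665.1/2.0 = 332.6 kN.

R_n/Ω ≈ 333 kN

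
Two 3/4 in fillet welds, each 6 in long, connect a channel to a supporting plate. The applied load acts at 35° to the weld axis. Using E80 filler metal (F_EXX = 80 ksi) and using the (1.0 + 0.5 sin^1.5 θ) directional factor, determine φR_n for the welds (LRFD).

φR_n ≈ 279 kips

t_e = 0.707 × 0.75 = 0.5302 in; A_we = 0.5302 × 12 = 6.363 in².
Directional factor: 1.0 + 0.5 sin^1.5(35°) = 1.217.
F_nw = 0.6 × 80 × 1.217 = 58.43 ksi.
φR_n = 0.75 × 58.43 × 6.363 = 278.8 kips.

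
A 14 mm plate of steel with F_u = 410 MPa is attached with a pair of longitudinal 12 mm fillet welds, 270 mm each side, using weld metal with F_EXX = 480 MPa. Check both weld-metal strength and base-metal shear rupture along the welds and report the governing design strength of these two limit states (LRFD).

φR_n ≈ 990 kN (weld metal governs)

t_e = 0.707 × 12 = 8.484 mm; L = 540 mm.
Weld metal: φR_n = 0.75 × 0.6 × 480 × 8.484 × 540 × 10⁻³ = 989.6 kN.
Base metal (shear rupture): φR_n = 0.75 × 0.6 × 410 × 14 × 540 × 10⁻³ = 1395 kN.
Governing: weld metal.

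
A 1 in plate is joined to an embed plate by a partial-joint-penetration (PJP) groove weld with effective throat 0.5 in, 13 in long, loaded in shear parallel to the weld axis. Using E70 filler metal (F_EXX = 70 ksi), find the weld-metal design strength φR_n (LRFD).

Effective throat (given) t_e = 0.5 in.
A_we = 0.5 × 13 = 6.5 in².
F_nw = 0.6 F_EXX = 42 ksi.
φR_n = 0.75 × 42 × 6.5 = 204.8 kips.

φR_n ≈ 205 kips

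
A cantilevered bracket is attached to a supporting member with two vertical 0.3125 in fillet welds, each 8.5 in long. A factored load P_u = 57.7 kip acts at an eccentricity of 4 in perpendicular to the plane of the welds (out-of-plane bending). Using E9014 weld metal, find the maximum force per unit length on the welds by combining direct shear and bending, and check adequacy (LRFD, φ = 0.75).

f_max ≈ 10.2 kip/in; NOT adequate

E90XX → F_EXX = 90 ksi.
L_w = 2 × 8.5 = 17 in; section modulus (unit throat) S = 2 × L²/6 = 24.08 in².
Direct shear f_v = P/L_w = 57.7/17 = 3.394 kip/in.
Moment M = P × e = 57.7 × 4 = 230.8 kip·in; bending f_b = M/S = 9.583 kip/in.
f_max = √(f_v² + f_b²) = √(3.394² + 9.583²) = 10.17 kip/in.
φr_n = 0.75 × 0.6 × 90 × (0.707 × 0.3125) = 8.948 kip/in → NOT adequate.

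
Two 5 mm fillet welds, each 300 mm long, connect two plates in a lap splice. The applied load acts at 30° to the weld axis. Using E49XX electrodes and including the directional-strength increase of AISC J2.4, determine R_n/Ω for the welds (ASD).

E49XX → F_EXX = 490 MPa.
t_e = 0.707 × 5 = 3.535 mm; A_we = 3.535 × 600 = 2121 mm².
Directional factor: 1.0 + 0.5 sin^1.5(30°) = 1.177.
F_nw = 0.6 × 490 × 1.177 = 346 MPa.
R_n/Ω = (346 × 2121) / 2.0 × 10⁻³ = 366.9 kN.

R_n/Ω ≈ 367 kN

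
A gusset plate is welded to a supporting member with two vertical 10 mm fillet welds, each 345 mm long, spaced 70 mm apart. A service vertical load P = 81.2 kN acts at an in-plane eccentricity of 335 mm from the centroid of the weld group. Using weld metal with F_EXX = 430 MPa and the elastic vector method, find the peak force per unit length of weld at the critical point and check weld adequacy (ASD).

Total weld length L_w = 690 mm. Treat welds as unit-width lines.
Polar moment about centroid: J = 2[d³/12 + d(b/2)²] = 2[345³/12 + 345×35²] = 7689000 mm³.
Direct shear f_v = P/L_w = 81.2×10³ / 690 = 117.7 N/mm (vertical).
Torsion M = P·e = 81.2×10³ × 335 = 27202000 N·mm.
Critical point at (x, y) = (35, 172.5) from centroid. f_tx = M·y/J = 610.3 N/mm; f_ty = M·x/J = 123.8 N/mm.
Resultant f_max = √[f_tx² + (f_v + f_ty)²] = √[610.3² + (117.7 + 123.8)²] = 656.3 N/mm.
Capacity per unit length: r_n/Ω = (1/2.0) × 0.6 × 430 × (0.707 × 10) = 912 N/mm.
656.3 ≤ 912 → adequate.

f_max ≈ 656 N/mm; adequate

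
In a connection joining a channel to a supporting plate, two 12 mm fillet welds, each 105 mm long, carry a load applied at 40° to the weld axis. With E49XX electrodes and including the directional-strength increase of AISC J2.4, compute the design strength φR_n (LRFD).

φR_n ≈ 494 kN

E49XX → F_EXX = 490 MPa.
t_e = 0.707 × 12 = 8.484 mm; A_we = 8.484 × 210 = 1782 mm².
Directional factor: 1.0 + 0.5 sin^1.5(40°) = 1.258.
F_nw = 0.6 × 490 × 1.258 = 369.8 MPa.
φR_n = 0.75 × 369.8 × 1782 × 10⁻³ = 494.1 kN.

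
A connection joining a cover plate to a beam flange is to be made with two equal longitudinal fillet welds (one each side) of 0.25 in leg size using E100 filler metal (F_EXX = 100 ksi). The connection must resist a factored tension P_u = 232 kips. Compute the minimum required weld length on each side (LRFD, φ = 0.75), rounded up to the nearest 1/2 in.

L = 15 in on each side

Throat t_e = 0.707 × 0.25 = 0.1767 in.
φr_n = 0.75 × 0.6 × 100 × 0.1767 = 7.954 kips/in.
L_req = P_u / φr_n = 232 / 7.954 = 29.17 in total.
Per side: 29.17 / 2 = 14.58 in.
Round up → use L = 15 in on each side.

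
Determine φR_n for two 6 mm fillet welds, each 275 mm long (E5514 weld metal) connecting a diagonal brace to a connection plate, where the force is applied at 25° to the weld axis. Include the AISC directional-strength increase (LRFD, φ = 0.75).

E55XX → F_EXX = 550 MPa.
t_e = 0.707 × 6 = 4.242 mm; A_we = 4.242 × 550 = 2333 mm².
Directional factor: 1.0 + 0.5 sin^1.5(25°) = 1.137.
F_nw = 0.6 × 550 × 1.137 = 375.3 MPa.
φR_n = 0.75 × 375.3 × 2333 × 10⁻³ = 656.8 kN.

φR_n ≈ 657 kN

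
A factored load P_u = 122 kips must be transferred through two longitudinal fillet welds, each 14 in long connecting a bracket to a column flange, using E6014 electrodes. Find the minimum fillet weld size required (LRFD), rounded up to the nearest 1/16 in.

E60XX → F_EXX = 60 ksi.
Total weld length L = 28 in.
Required throat t_e = P_u / (φ × 0.6 F_EXX × L) = 122 / (0.75 × 0.6 × 60 × 28) = 0.1614 in.
Required leg w = t_e / 0.707 = 0.2283 in → use 1/4 in.

w = 1/4 in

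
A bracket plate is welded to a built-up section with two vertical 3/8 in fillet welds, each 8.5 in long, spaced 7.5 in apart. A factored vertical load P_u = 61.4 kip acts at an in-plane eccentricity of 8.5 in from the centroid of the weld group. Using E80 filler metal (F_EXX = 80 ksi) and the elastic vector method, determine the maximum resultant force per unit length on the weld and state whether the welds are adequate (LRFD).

f_max ≈ 11.4 kip/in; NOT adequate

Total weld length L_w = 17 in. Treat welds as unit-width lines.
Polar moment about centroid: J = 2[d³/12 + d(b/2)²] = 2[8.5³/12 + 8.5×3.75²] = 341.4 in³.
Direct shear f_v = P/L_w = 61.4 / 17 = 3.612 kip/in (vertical).
Torsion M = P·e = 61.4 × 8.5 = 521.9 kip·in.
Critical point at (x, y) = (3.75, 4.25) from centroid. f_tx = M·y/J = 6.497 kip/in; f_ty = M·x/J = 5.732 kip/in.
Resultant f_max = √[f_tx² + (f_v + f_ty)²] = √[6.497² + (3.612 + 5.732)²] = 11.38 kip/in.
Capacity per unit length: φr_n = 0.75 × 0.6 × 80 × (0.707 × 0.375) = 9.544 kip/in.
11.38 > 9.544 → NOT adequate.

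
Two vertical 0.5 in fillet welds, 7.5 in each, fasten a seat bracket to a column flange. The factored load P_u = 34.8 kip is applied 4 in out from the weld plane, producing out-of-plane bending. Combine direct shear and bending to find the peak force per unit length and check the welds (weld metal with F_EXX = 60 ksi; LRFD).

L_w = 2 × 7.5 = 15 in; section modulus (unit throat) S = 2 × L²/6 = 18.75 in².
Direct shear f_v = P/L_w = 34.8/15 = 2.32 kip/in.
Moment M = P × e = 34.8 × 4 = 139.2 kip·in; bending f_b = M/S = 7.424 kip/in.
f_max = √(f_v² + f_b²) = √(2.32² + 7.424²) = 7.778 kip/in.
φr_n = 0.75 × 0.6 × 60 × (0.707 × 0.5) = 9.544 kip/in → adequate.

f_max ≈ 7.78 kip/in; adequate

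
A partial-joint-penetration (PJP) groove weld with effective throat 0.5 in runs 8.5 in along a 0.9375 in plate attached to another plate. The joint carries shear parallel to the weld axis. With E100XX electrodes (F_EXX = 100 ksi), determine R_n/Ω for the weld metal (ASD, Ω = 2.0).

R_n/Ω ≈ 128 kip

Effective throat (given) t_e = 0.5 in.
A_we = 0.5 × 8.5 = 4.25 in².
F_nw = 0.6 F_EXX = 60 ksi.
R_n/Ω = (60 × 4.25) / 2.0 = 127.5 kip.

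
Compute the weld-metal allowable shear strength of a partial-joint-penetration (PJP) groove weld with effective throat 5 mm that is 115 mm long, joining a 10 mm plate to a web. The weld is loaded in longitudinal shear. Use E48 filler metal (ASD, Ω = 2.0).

R_n/Ω ≈ 82.8 kN

E48XX → F_EXX = 480 MPa.
Effective throat (given) t_e = 5 mm.
A_we = 5 × 115 = 575 mm².
F_nw = 0.6 F_EXX = 288 MPa.
R_n/Ω = (288 × 575) / 2.0 × 10⁻³ = 82.8 kN.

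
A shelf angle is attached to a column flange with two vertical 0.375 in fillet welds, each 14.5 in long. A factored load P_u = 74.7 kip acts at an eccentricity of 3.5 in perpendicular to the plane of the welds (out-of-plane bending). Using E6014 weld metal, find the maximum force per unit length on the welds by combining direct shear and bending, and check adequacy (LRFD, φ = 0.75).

E60XX → F_EXX = 60 ksi.
L_w = 2 × 14.5 = 29 in; section modulus (unit throat) S = 2 × L²/6 = 70.08 in².
Direct shear f_v = P/L_w = 74.7/29 = 2.576 kip/in.
Moment M = P × e = 74.7 × 3.5 = 261.45 kip·in; bending f_b = M/S = 3.731 kip/in.
f_max = √(f_v² + f_b²) = √(2.576² + 3.731²) = 4.533 kip/in.
φr_n = 0.75 × 0.6 × 60 × (0.707 × 0.375) = 7.158 kip/in → adequate.

f_max ≈ 4.53 kip/in; adequate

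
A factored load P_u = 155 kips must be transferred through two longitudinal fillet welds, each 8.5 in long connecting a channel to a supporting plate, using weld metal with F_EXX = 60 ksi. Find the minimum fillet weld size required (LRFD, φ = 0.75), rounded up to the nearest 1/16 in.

Total weld length L = 17 in.
Required throat t_e = P_u / (φ × 0.6 F_EXX × L) = 155 / (0.75 × 0.6 × 60 × 17) = 0.3377 in.
Required leg w = t_e / 0.707 = 0.4776 in → use 1/2 in.

w = 1/2 in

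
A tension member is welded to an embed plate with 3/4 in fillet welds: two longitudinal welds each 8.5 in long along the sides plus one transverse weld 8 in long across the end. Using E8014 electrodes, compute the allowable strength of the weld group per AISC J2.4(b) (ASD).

E80XX → F_EXX = 80 ksi.
t_e = 0.707 × 0.75 = 0.5302 in.
R_nwl = 0.6 × 80 × 0.5302 × 17 = 432.7 kip (longitudinal, 2 welds).
R_nwt = 0.6 × 80 × 0.5302 × 8 = 203.6 kip (transverse, base value).
(i) R_nwl + R_nwt = 636.3 kip; (ii) 0.85 R_nwl + 1.5 R_nwt = 673.2 kip.
R_n = max = 673.2 kip [governs: (ii)]; R_n/Ω = 336.6 kip.

R_n/Ω ≈ 337 kip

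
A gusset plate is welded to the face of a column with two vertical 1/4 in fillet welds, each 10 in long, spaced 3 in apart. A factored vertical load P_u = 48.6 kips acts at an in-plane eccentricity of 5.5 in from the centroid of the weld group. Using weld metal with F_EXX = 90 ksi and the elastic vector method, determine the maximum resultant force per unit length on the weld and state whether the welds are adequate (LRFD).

f_max ≈ 7.65 kip/in; NOT adequate

Total weld length L_w = 20 in. Treat welds as unit-width lines.
Polar moment about centroid: J = 2[d³/12 + d(b/2)²] = 2[10³/12 + 10×1.5²] = 211.7 in³.
Direct shear f_v = P/L_w = 48.6 / 20 = 2.43 kip/in (vertical).
Torsion M = P·e = 48.6 × 5.5 = 267.3 kip·in.
Critical point at (x, y) = (1.5, 5) from centroid. f_tx = M·y/J = 6.314 kip/in; f_ty = M·x/J = 1.894 kip/in.
Resultant f_max = √[f_tx² + (f_v + f_ty)²] = √[6.314² + (2.43 + 1.894)²] = 7.653 kip/in.
Capacity per unit length: φr_n = 0.75 × 0.6 × 90 × (0.707 × 0.25) = 7.158 kip/in.
7.653 > 7.158 → NOT adequate.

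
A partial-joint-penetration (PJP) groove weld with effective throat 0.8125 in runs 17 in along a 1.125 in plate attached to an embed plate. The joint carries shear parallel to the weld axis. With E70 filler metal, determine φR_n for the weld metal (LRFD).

φR_n ≈ 435 kip

E70XX → F_EXX = 70 ksi.
Effective throat (given) t_e = 0.8125 in.
A_we = 0.8125 × 17 = 13.81 in².
F_nw = 0.6 F_EXX = 42 ksi.
φR_n = 0.75 × 42 × 13.81 = 435.1 kip.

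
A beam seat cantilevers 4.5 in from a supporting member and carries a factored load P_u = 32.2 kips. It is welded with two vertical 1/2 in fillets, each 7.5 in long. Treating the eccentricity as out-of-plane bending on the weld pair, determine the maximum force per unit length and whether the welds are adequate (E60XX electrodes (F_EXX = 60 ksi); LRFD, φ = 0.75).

L_w = 2 × 7.5 = 15 in; section modulus (unit throat) S = 2 × L²/6 = 18.75 in².
Direct shear f_v = P/L_w = 32.2/15 = 2.147 kip/in.
Moment M = P × e = 32.2 × 4.5 = 144.9 kip·in; bending f_b = M/S = 7.728 kip/in.
f_max = √(f_v² + f_b²) = √(2.147² + 7.728²) = 8.021 kip/in.
φr_n = 0.75 × 0.6 × 60 × (0.707 × 0.5) = 9.544 kip/in → adequate.

f_max ≈ 8.02 kip/in; adequate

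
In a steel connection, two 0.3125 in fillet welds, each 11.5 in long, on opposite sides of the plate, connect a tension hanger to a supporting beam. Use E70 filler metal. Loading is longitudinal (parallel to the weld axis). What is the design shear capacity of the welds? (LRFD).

E70XX → F_EXX = 70 ksi.
Effective throat t_e = 0.707 × 0.3125 = 0.2209 in.
Total length L = 23 in; A_we = 0.2209 × 23 = 5.082 in².
F_nw = 0.6 F_EXX = 0.6 × 70 = 42 ksi.
φR_n = 0.75 × 42 × 5.082 = 160.1 kip.

φR_n ≈ 160 kip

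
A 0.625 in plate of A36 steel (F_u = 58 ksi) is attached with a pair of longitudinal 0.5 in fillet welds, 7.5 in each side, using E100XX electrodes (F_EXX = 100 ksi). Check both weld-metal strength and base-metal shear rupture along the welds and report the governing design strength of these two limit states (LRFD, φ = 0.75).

φR_n ≈ 239 kips (weld metal governs)

t_e = 0.707 × 0.5 = 0.3535 in; L = 15 in.
Weld metal: φR_n = 0.75 × 0.6 × 100 × 0.3535 × 15 = 238.6 kips.
Base metal (shear rupture): φR_n = 0.75 × 0.6 × 58 × 0.625 × 15 = 244.7 kips.
Governing: weld metal.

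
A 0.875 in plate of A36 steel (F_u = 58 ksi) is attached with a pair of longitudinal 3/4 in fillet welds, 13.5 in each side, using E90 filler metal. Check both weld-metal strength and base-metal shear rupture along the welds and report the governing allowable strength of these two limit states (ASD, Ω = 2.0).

E90XX → F_EXX = 90 ksi.
t_e = 0.707 × 0.75 = 0.5302 in; L = 27 in.
Weld metal: R_n/Ω = (1/2.0) × 0.6 × 90 × 0.5302 × 27 = 386.6 kips.
Base metal (shear rupture): R_n/Ω = (1/2.0) × 0.6 × 58 × 0.875 × 27 = 411.1 kips.
Governing: weld metal.

R_n/Ω ≈ 387 kips (weld metal governs)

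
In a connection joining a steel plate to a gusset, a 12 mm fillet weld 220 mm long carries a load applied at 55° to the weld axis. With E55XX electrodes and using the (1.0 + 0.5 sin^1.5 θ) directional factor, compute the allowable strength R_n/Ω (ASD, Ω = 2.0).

R_n/Ω ≈ 422 kN

E55XX → F_EXX = 550 MPa.
t_e = 0.707 × 12 = 8.484 mm; A_we = 8.484 × 220 = 1866 mm².
Directional factor: 1.0 + 0.5 sin^1.5(55°) = 1.371.
F_nw = 0.6 × 550 × 1.371 = 452.3 MPa.
R_n/Ω = (452.3 × 1866) / 2.0 × 10⁻³ = 422.1 kN.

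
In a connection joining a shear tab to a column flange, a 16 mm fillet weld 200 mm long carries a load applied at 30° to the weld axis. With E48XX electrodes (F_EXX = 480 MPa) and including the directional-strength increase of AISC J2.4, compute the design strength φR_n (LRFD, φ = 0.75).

t_e = 0.707 × 16 = 11.31 mm; A_we = 11.31 × 200 = 2262 mm².
Directional factor: 1.0 + 0.5 sin^1.5(30°) = 1.177.
F_nw = 0.6 × 480 × 1.177 = 338.9 MPa.
φR_n = 0.75 × 338.9 × 2262 × 10⁻³ = 575.1 kN.

φR_n ≈ 575 kN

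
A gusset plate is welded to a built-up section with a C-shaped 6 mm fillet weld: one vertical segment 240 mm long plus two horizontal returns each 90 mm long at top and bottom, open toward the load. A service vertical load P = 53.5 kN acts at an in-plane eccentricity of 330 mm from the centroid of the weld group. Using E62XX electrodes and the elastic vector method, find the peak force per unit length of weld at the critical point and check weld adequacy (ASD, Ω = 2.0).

E62XX → F_EXX = 620 MPa.
Total weld length L_w = 420 mm. Treat welds as unit-width lines.
Centroid: x̄ = 2×90×45 / 420 = 19.29 mm from the vertical weld.
Polar moment about centroid: J = I_x + I_y = [240³/12 + 2×90×120²] + [240×19.29² + 2(90³/12 + 90×25.71²)] = 4074000 mm³.
Direct shear f_v = P/L_w = 53.5×10³ / 420 = 127.4 N/mm (vertical).
Torsion M = P·e = 53.5×10³ × 330 = 17655000 N·mm.
Critical point at (x, y) = (70.71, 120) from centroid. f_tx = M·y/J = 520.1 N/mm; f_ty = M·x/J = 306.5 N/mm.
Resultant f_max = √[f_tx² + (f_v + f_ty)²] = √[520.1² + (127.4 + 306.5)²] = 677.3 N/mm.
Capacity per unit length: r_n/Ω = (1/2.0) × 0.6 × 620 × (0.707 × 6) = 789 N/mm.
677.3 ≤ 789 → adequate.

f_max ≈ 677 N/mm; adequate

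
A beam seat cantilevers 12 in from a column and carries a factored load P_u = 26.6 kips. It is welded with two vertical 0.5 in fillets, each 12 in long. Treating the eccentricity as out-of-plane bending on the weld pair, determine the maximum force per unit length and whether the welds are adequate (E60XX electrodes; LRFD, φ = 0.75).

E60XX → F_EXX = 60 ksi.
L_w = 2 × 12 = 24 in; section modulus (unit throat) S = 2 × L²/6 = 48 in².
Direct shear f_v = P/L_w = 26.6/24 = 1.108 kip/in.
Moment M = P × e = 26.6 × 12 = 319.2 kip·in; bending f_b = M/S = 6.65 kip/in.
f_max = √(f_v² + f_b²) = √(1.108² + 6.65²) = 6.742 kip/in.
φr_n = 0.75 × 0.6 × 60 × (0.707 × 0.5) = 9.544 kip/in → adequate.

f_max ≈ 6.74 kip/in; adequate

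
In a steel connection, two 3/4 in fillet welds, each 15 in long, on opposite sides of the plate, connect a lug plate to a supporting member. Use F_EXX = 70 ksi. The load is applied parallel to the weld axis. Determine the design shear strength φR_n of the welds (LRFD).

Effective throat t_e = 0.707 × 0.75 = 0.5302 in.
Total length L = 30 in; A_we = 0.5302 × 30 = 15.91 in².
F_nw = 0.6 F_EXX = 0.6 × 70 = 42 ksi.
φR_n = 0.75 × 42 × 15.91 = 501.1 kips.

φR_n ≈ 501 kips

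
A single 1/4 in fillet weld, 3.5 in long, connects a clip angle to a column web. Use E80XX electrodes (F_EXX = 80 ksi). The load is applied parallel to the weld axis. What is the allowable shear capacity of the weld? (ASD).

R_n/Ω ≈ 14.8 kip

Effective throat t_e = 0.707 × 0.25 = 0.1767 in.
Total length L = 3.5 in; A_we = 0.1767 × 3.5 = 0.6186 in².
F_nw = 0.6 F_EXX = 0.6 × 80 = 48 ksi.
R_n = 48 × 0.6186 = 29.69 kip; R_n/Ω = 29.69/2.0 = 14.85 kip.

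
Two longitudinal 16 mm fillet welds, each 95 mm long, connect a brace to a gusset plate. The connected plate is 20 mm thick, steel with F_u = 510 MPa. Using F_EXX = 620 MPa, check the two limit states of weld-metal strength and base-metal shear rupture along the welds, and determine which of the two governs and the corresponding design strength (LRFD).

φR_n ≈ 600 kN (weld metal governs)

t_e = 0.707 × 16 = 11.31 mm; L = 190 mm.
Weld metal: φR_n = 0.75 × 0.6 × 620 × 11.31 × 190 × 10⁻³ = 599.6 kN.
Base metal (shear rupture): φR_n = 0.75 × 0.6 × 510 × 20 × 190 × 10⁻³ = 872.1 kN.
Governing: weld metal.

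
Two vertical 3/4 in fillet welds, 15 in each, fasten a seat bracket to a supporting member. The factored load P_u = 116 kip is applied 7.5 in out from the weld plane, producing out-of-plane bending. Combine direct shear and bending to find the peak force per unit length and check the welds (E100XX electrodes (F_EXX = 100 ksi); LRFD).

f_max ≈ 12.2 kip/in; adequate

L_w = 2 × 15 = 30 in; section modulus (unit throat) S = 2 × L²/6 = 75 in².
Direct shear f_v = P/L_w = 116/30 = 3.867 kip/in.
Moment M = P × e = 116 × 7.5 = 870 kip·in; bending f_b = M/S = 11.6 kip/in.
f_max = √(f_v² + f_b²) = √(3.867² + 11.6²) = 12.23 kip/in.
φr_n = 0.75 × 0.6 × 100 × (0.707 × 0.75) = 23.86 kip/in → adequate.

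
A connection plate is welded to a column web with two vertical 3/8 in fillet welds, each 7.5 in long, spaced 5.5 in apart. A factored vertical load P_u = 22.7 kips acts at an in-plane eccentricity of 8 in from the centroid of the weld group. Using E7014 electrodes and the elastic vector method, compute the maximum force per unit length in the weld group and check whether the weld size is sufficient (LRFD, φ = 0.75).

f_max ≈ 5.62 kip/in; adequate

E70XX → F_EXX = 70 ksi.
Total weld length L_w = 15 in. Treat welds as unit-width lines.
Polar moment about centroid: J = 2[d³/12 + d(b/2)²] = 2[7.5³/12 + 7.5×2.75²] = 183.8 in³.
Direct shear f_v = P/L_w = 22.7 / 15 = 1.513 kip/in (vertical).
Torsion M = P·e = 22.7 × 8 = 181.6 kip·in.
Critical point at (x, y) = (2.75, 3.75) from centroid. f_tx = M·y/J = 3.706 kip/in; f_ty = M·x/J = 2.718 kip/in.
Resultant f_max = √[f_tx² + (f_v + f_ty)²] = √[3.706² + (1.513 + 2.718)²] = 5.625 kip/in.
Capacity per unit length: φr_n = 0.75 × 0.6 × 70 × (0.707 × 0.375) = 8.351 kip/in.
5.625 ≤ 8.351 → adequate.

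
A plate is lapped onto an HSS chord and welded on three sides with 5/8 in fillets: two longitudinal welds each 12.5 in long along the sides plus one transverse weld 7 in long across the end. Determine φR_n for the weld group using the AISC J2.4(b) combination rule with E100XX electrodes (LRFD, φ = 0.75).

E100XX → F_EXX = 100 ksi.
t_e = 0.707 × 0.625 = 0.4419 in.
R_nwl = 0.6 × 100 × 0.4419 × 25 = 662.8 kip (longitudinal, 2 welds).
R_nwt = 0.6 × 100 × 0.4419 × 7 = 185.6 kip (transverse, base value).
(i) R_nwl + R_nwt = 848.4 kip; (ii) 0.85 R_nwl + 1.5 R_nwt = 841.8 kip.
R_n = max = 848.4 kip [governs: (i)]; φR_n = 636.3 kip.

φR_n ≈ 636 kip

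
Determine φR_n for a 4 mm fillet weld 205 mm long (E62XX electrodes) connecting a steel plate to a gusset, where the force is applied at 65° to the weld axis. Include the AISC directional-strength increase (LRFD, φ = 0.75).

E62XX → F_EXX = 620 MPa.
t_e = 0.707 × 4 = 2.828 mm; A_we = 2.828 × 205 = 579.7 mm².
Directional factor: 1.0 + 0.5 sin^1.5(65°) = 1.431.
F_nw = 0.6 × 620 × 1.431 = 532.5 MPa.
φR_n = 0.75 × 532.5 × 579.7 × 10⁻³ = 231.5 kN.

φR_n ≈ 232 kN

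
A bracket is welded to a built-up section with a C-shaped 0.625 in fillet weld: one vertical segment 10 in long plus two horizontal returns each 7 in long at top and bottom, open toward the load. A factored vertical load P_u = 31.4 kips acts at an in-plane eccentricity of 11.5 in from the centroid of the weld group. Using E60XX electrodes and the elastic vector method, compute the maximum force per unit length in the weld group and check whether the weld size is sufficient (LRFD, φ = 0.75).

f_max ≈ 5.52 kip/in; adequate

E60XX → F_EXX = 60 ksi.
Total weld length L_w = 24 in. Treat welds as unit-width lines.
Centroid: x̄ = 2×7×3.5 / 24 = 2.042 in from the vertical weld.
Polar moment about centroid: J = I_x + I_y = [10³/12 + 2×7×5²] + [10×2.042² + 2(7³/12 + 7×1.458²)] = 562 in³.
Direct shear f_v = P/L_w = 31.4 / 24 = 1.308 kip/in (vertical).
Torsion M = P·e = 31.4 × 11.5 = 361.1 kip·in.
Critical point at (x, y) = (4.958, 5) from centroid. f_tx = M·y/J = 3.213 kip/in; f_ty = M·x/J = 3.186 kip/in.
Resultant f_max = √[f_tx² + (f_v + f_ty)²] = √[3.213² + (1.308 + 3.186)²] = 5.525 kip/in.
Capacity per unit length: φr_n = 0.75 × 0.6 × 60 × (0.707 × 0.625) = 11.93 kip/in.
5.525 ≤ 11.93 → adequate.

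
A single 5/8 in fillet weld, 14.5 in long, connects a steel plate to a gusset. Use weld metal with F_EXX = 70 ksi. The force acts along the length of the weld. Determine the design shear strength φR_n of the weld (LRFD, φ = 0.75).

φR_n ≈ 202 kip

Effective throat t_e = 0.707 × 0.625 = 0.4419 in.
Total length L = 14.5 in; A_we = 0.4419 × 14.5 = 6.407 in².
F_nw = 0.6 F_EXX = 0.6 × 70 = 42 ksi.
φR_n = 0.75 × 42 × 6.407 = 201.8 kip.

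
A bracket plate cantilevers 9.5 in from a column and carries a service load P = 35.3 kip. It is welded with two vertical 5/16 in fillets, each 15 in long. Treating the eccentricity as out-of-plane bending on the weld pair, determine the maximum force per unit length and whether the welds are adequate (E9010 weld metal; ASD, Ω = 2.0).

f_max ≈ 4.62 kip/in; adequate

E90XX → F_EXX = 90 ksi.
L_w = 2 × 15 = 30 in; section modulus (unit throat) S = 2 × L²/6 = 75 in².
Direct shear f_v = P/L_w = 35.3/30 = 1.177 kip/in.
Moment M = P × e = 35.3 × 9.5 = 335.35 kip·in; bending f_b = M/S = 4.471 kip/in.
f_max = √(f_v² + f_b²) = √(1.177² + 4.471²) = 4.624 kip/in.
r_n/Ω = (1/2.0) × 0.6 × 90 × (0.707 × 0.3125) = 5.965 kip/in → adequate.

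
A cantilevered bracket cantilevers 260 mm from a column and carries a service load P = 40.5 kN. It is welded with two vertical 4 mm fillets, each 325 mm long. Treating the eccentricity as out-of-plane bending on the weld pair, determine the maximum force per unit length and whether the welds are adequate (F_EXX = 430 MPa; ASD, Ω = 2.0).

f_max ≈ 305 N/mm; adequate

L_w = 2 × 325 = 650 mm; section modulus (unit throat) S = 2 × L²/6 = 35210 mm².
Direct shear f_v = P/L_w = 40.5×10³/650 = 62.31 N/mm.
Moment M = P × e = 40.5×10³ × 260 = 10530000 N·mm; bending f_b = M/S = 299.1 N/mm.
f_max = √(f_v² + f_b²) = √(62.31² + 299.1²) = 305.5 N/mm.
r_n/Ω = (1/2.0) × 0.6 × 430 × (0.707 × 4) = 364.8 N/mm → adequate.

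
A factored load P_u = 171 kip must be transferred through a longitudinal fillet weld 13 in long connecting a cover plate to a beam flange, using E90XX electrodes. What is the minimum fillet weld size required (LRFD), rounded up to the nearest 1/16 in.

E90XX → F_EXX = 90 ksi.
Total weld length L = 13 in.
Required throat t_e = P_u / (φ × 0.6 F_EXX × L) = 171 / (0.75 × 0.6 × 90 × 13) = 0.3248 in.
Required leg w = t_e / 0.707 = 0.4594 in → use 1/2 in.

w = 1/2 in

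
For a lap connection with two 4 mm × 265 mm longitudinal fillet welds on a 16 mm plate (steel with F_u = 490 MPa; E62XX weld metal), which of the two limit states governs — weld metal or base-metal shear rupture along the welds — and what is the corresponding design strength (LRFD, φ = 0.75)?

φR_n ≈ 418 kN (weld metal governs)

E62XX → F_EXX = 620 MPa.
t_e = 0.707 × 4 = 2.828 mm; L = 530 mm.
Weld metal: φR_n = 0.75 × 0.6 × 620 × 2.828 × 530 × 10⁻³ = 418.2 kN.
Base metal (shear rupture): φR_n = 0.75 × 0.6 × 490 × 16 × 530 × 10⁻³ = 1870 kN.
Governing: weld metal.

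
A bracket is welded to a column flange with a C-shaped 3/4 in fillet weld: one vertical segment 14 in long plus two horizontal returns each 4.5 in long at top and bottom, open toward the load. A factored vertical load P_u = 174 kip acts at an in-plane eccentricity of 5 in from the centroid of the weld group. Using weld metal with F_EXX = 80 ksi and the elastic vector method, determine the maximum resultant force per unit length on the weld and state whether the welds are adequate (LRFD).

f_max ≈ 14.7 kip/in; adequate

Total weld length L_w = 23 in. Treat welds as unit-width lines.
Centroid: x̄ = 2×4.5×2.25 / 23 = 0.8804 in from the vertical weld.
Polar moment about centroid: J = I_x + I_y = [14³/12 + 2×4.5×7²] + [14×0.8804² + 2(4.5³/12 + 4.5×1.37²)] = 712.6 in³.
Direct shear f_v = P/L_w = 174 / 23 = 7.565 kip/in (vertical).
Torsion M = P·e = 174 × 5 = 870 kip·in.
Critical point at (x, y) = (3.62, 7) from centroid. f_tx = M·y/J = 8.546 kip/in; f_ty = M·x/J = 4.419 kip/in.
Resultant f_max = √[f_tx² + (f_v + f_ty)²] = √[8.546² + (7.565 + 4.419)²] = 14.72 kip/in.
Capacity per unit length: φr_n = 0.75 × 0.6 × 80 × (0.707 × 0.75) = 19.09 kip/in.
14.72 ≤ 19.09 → adequate.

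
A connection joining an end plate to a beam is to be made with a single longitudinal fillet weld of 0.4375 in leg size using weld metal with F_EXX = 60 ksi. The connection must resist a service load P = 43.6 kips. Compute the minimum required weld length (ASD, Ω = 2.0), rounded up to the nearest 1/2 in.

Throat t_e = 0.707 × 0.4375 = 0.3093 in.
r_n/Ω = (0.6 × 60 × 0.3093) / 2.0 = 5.568 kip/in.
L_req = P / (r_n/Ω) = 43.6 / 5.568 = 7.831 in total.
Round up → use L = 8 in.

L = 8 in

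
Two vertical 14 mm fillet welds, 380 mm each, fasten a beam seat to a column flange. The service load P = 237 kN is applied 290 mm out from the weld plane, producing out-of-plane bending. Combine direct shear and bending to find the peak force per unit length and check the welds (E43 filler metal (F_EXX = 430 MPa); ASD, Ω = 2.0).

L_w = 2 × 380 = 760 mm; section modulus (unit throat) S = 2 × L²/6 = 48130 mm².
Direct shear f_v = P/L_w = 237×10³/760 = 311.8 N/mm.
Moment M = P × e = 237×10³ × 290 = 68730000 N·mm; bending f_b = M/S = 1428 N/mm.
f_max = √(f_v² + f_b²) = √(311.8² + 1428²) = 1462 N/mm.
r_n/Ω = (1/2.0) × 0.6 × 430 × (0.707 × 14) = 1277 N/mm → NOT adequate.

f_max ≈ 1460 N/mm; NOT adequate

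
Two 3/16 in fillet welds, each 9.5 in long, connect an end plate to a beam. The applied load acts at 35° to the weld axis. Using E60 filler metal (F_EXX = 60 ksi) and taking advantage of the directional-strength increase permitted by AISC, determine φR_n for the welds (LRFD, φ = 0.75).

φR_n ≈ 82.8 kips

t_e = 0.707 × 0.1875 = 0.1326 in; A_we = 0.1326 × 19 = 2.519 in².
Directional factor: 1.0 + 0.5 sin^1.5(35°) = 1.217.
F_nw = 0.6 × 60 × 1.217 = 43.82 ksi.
φR_n = 0.75 × 43.82 × 2.519 = 82.78 kips.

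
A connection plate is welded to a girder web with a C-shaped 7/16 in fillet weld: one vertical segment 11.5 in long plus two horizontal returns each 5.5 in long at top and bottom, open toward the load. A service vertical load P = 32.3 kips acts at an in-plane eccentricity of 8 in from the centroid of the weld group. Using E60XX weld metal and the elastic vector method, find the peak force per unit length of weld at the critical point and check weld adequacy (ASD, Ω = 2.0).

f_max ≈ 4.27 kip/in; adequate

E60XX → F_EXX = 60 ksi.
Total weld length L_w = 22.5 in. Treat welds as unit-width lines.
Centroid: x̄ = 2×5.5×2.75 / 22.5 = 1.344 in from the vertical weld.
Polar moment about centroid: J = I_x + I_y = [11.5³/12 + 2×5.5×5.75²] + [11.5×1.344² + 2(5.5³/12 + 5.5×1.406²)] = 560.7 in³.
Direct shear f_v = P/L_w = 32.3 / 22.5 = 1.436 kip/in (vertical).
Torsion M = P·e = 32.3 × 8 = 258.4 kip·in.
Critical point at (x, y) = (4.156, 5.75) from centroid. f_tx = M·y/J = 2.65 kip/in; f_ty = M·x/J = 1.915 kip/in.
Resultant f_max = √[f_tx² + (f_v + f_ty)²] = √[2.65² + (1.436 + 1.915)²] = 4.272 kip/in.
Capacity per unit length: r_n/Ω = (1/2.0) × 0.6 × 60 × (0.707 × 0.4375) = 5.568 kip/in.
4.272 ≤ 5.568 → adequate.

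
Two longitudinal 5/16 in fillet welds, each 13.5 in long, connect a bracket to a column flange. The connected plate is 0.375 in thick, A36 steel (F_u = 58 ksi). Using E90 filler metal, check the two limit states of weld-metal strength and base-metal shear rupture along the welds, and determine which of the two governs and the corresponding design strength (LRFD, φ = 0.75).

E90XX → F_EXX = 90 ksi.
t_e = 0.707 × 0.3125 = 0.2209 in; L = 27 in.
Weld metal: φR_n = 0.75 × 0.6 × 90 × 0.2209 × 27 = 241.6 kips.
Base metal (shear rupture): φR_n = 0.75 × 0.6 × 58 × 0.375 × 27 = 264.3 kips.
Governing: weld metal.

φR_n ≈ 242 kips (weld metal governs)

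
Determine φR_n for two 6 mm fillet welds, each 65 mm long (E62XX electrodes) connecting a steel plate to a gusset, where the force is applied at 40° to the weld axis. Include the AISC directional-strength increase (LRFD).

φR_n ≈ 194 kN

E62XX → F_EXX = 620 MPa.
t_e = 0.707 × 6 = 4.242 mm; A_we = 4.242 × 130 = 551.5 mm².
Directional factor: 1.0 + 0.5 sin^1.5(40°) = 1.258.
F_nw = 0.6 × 620 × 1.258 = 467.9 MPa.
φR_n = 0.75 × 467.9 × 551.5 × 10⁻³ = 193.5 kN.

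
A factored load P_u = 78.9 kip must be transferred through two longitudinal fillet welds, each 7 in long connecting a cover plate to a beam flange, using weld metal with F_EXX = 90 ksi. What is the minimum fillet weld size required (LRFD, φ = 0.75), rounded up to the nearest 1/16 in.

Total weld length L = 14 in.
Required throat t_e = P_u / (φ × 0.6 F_EXX × L) = 78.9 / (0.75 × 0.6 × 90 × 14) = 0.1392 in.
Required leg w = t_e / 0.707 = 0.1968 in → use 1/4 in.

w = 1/4 in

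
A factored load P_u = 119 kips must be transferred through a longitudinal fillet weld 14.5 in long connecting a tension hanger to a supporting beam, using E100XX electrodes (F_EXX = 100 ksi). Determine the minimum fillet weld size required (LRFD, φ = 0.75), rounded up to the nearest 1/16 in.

Total weld length L = 14.5 in.
Required throat t_e = P_u / (φ × 0.6 F_EXX × L) = 119 / (0.75 × 0.6 × 100 × 14.5) = 0.1824 in.
Required leg w = t_e / 0.707 = 0.258 in → use 5/16 in.

w = 5/16 in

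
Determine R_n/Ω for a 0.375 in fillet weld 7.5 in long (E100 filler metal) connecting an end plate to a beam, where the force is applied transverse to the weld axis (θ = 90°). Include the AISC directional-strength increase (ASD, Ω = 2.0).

R_n/Ω ≈ 89.5 kips

E100XX → F_EXX = 100 ksi.
t_e = 0.707 × 0.375 = 0.2651 in; A_we = 0.2651 × 7.5 = 1.988 in².
Directional factor: 1.0 + 0.5 sin^1.5(90°) = 1.5.
F_nw = 0.6 × 100 × 1.5 = 90 ksi.
R_n/Ω = (90 × 1.988) / 2.0 = 89.48 kips.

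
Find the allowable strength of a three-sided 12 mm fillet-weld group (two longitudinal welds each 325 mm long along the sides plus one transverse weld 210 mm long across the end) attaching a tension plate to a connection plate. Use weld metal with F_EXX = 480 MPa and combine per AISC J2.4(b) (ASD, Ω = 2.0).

R_n/Ω ≈ 1060 kN

t_e = 0.707 × 12 = 8.484 mm.
R_nwl = 0.6 × 480 × 8.484 × 650 × 10⁻³ = 1588 kN (longitudinal, 2 welds).
R_nwt = 0.6 × 480 × 8.484 × 210 × 10⁻³ = 513.1 kN (transverse, base value).
(i) R_nwl + R_nwt = 2101 kN; (ii) 0.85 R_nwl + 1.5 R_nwt = 2120 kN.
R_n = max = 2120 kN [governs: (ii)]; R_n/Ω = 1060 kN.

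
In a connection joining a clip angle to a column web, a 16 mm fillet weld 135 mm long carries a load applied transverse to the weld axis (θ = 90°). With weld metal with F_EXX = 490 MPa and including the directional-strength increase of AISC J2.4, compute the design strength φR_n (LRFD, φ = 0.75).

t_e = 0.707 × 16 = 11.31 mm; A_we = 11.31 × 135 = 1527 mm².
Directional factor: 1.0 + 0.5 sin^1.5(90°) = 1.5.
F_nw = 0.6 × 490 × 1.5 = 441 MPa.
φR_n = 0.75 × 441 × 1527 × 10⁻³ = 505.1 kN.

φR_n ≈ 505 kN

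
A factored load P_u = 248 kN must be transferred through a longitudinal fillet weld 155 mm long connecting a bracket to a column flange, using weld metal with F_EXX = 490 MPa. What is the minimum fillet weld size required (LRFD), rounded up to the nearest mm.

w = 11 mm

Total weld length L = 155 mm.
Required throat t_e = P_u / (φ × 0.6 F_EXX × L) = 248 / (0.75 × 0.6 × 490 × 155 × 10⁻³) = 7.256 mm.
Required leg w = t_e / 0.707 = 10.26 mm → use 11 mm.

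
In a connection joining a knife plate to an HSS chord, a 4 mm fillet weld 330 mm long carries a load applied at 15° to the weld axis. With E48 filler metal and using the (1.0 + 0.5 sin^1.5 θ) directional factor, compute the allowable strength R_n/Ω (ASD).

E48XX → F_EXX = 480 MPa.
t_e = 0.707 × 4 = 2.828 mm; A_we = 2.828 × 330 = 933.2 mm².
Directional factor: 1.0 + 0.5 sin^1.5(15°) = 1.066.
F_nw = 0.6 × 480 × 1.066 = 307 MPa.
R_n/Ω = (307 × 933.2) / 2.0 × 10⁻³ = 143.2 kN.

R_n/Ω ≈ 143 kN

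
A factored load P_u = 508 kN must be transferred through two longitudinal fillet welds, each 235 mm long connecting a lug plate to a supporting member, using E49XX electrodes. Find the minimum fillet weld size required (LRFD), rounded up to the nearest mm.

w = 7 mm

E49XX → F_EXX = 490 MPa.
Total weld length L = 470 mm.
Required throat t_e = P_u / (φ × 0.6 F_EXX × L) = 508 / (0.75 × 0.6 × 490 × 470 × 10⁻³) = 4.902 mm.
Required leg w = t_e / 0.707 = 6.933 mm → use 7 mm.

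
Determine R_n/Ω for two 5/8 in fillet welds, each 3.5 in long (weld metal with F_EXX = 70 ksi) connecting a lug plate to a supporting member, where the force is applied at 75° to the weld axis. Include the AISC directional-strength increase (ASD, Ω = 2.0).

t_e = 0.707 × 0.625 = 0.4419 in; A_we = 0.4419 × 7 = 3.093 in².
Directional factor: 1.0 + 0.5 sin^1.5(75°) = 1.475.
F_nw = 0.6 × 70 × 1.475 = 61.94 ksi.
R_n/Ω = (61.94 × 3.093) / 2.0 = 95.79 kip.

R_n/Ω ≈ 95.8 kip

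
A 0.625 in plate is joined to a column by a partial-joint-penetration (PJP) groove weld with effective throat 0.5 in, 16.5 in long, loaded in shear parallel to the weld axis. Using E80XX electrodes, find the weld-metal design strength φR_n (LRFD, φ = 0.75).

E80XX → F_EXX = 80 ksi.
Effective throat (given) t_e = 0.5 in.
A_we = 0.5 × 16.5 = 8.25 in².
F_nw = 0.6 F_EXX = 48 ksi.
φR_n = 0.75 × 48 × 8.25 = 297 kip.

φR_n ≈ 297 kip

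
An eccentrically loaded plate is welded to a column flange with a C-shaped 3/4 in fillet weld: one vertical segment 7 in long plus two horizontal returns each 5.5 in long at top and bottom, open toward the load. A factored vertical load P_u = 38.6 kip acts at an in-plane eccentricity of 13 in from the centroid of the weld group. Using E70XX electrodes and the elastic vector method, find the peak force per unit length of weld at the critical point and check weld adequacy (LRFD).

E70XX → F_EXX = 70 ksi.
Total weld length L_w = 18 in. Treat welds as unit-width lines.
Centroid: x̄ = 2×5.5×2.75 / 18 = 1.681 in from the vertical weld.
Polar moment about centroid: J = I_x + I_y = [7³/12 + 2×5.5×3.5²] + [7×1.681² + 2(5.5³/12 + 5.5×1.069²)] = 223.4 in³.
Direct shear f_v = P/L_w = 38.6 / 18 = 2.144 kip/in (vertical).
Torsion M = P·e = 38.6 × 13 = 501.8 kip·in.
Critical point at (x, y) = (3.819, 3.5) from centroid. f_tx = M·y/J = 7.861 kip/in; f_ty = M·x/J = 8.579 kip/in.
Resultant f_max = √[f_tx² + (f_v + f_ty)²] = √[7.861² + (2.144 + 8.579)²] = 13.3 kip/in.
Capacity per unit length: φr_n = 0.75 × 0.6 × 70 × (0.707 × 0.75) = 16.7 kip/in.
13.3 ≤ 16.7 → adequate.

f_max ≈ 13.3 kip/in; adequate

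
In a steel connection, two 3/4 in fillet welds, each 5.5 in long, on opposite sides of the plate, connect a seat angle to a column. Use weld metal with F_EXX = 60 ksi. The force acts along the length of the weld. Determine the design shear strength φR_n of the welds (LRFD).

Effective throat t_e = 0.707 × 0.75 = 0.5302 in.
Total length L = 11 in; A_we = 0.5302 × 11 = 5.833 in².
F_nw = 0.6 F_EXX = 0.6 × 60 = 36 ksi.
φR_n = 0.75 × 36 × 5.833 = 157.5 kips.

φR_n ≈ 157 kips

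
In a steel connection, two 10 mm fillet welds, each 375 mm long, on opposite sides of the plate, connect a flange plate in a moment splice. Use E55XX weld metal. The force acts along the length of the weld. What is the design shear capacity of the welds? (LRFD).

φR_n ≈ 1310 kN

E55XX → F_EXX = 550 MPa.
Effective throat t_e = 0.707 × 10 = 7.07 mm.
Total length L = 750 mm; A_we = 7.07 × 750 = 5302 mm².
F_nw = 0.6 F_EXX = 0.6 × 550 = 330 MPa.
φR_n = 0.75 × 330 × 5302 × 10⁻³ = 1312 kN.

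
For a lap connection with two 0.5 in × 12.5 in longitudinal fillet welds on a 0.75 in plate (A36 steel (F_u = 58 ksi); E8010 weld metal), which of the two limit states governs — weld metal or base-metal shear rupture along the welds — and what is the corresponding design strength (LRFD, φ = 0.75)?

φR_n ≈ 318 kip (weld metal governs)

E80XX → F_EXX = 80 ksi.
t_e = 0.707 × 0.5 = 0.3535 in; L = 25 in.
Weld metal: φR_n = 0.75 × 0.6 × 80 × 0.3535 × 25 = 318.1 kip.
Base metal (shear rupture): φR_n = 0.75 × 0.6 × 58 × 0.75 × 25 = 489.4 kip.
Governing: weld metal.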